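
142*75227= 10682234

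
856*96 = 82176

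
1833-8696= - 6863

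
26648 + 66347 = 92995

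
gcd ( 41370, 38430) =210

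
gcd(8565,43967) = 571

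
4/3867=4/3867=0.00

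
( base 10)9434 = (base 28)C0Q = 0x24da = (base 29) b69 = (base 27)CPB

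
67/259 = 67/259 = 0.26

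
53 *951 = 50403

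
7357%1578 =1045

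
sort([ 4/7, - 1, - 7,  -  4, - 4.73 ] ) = [  -  7,  -  4.73,  -  4,  -  1,4/7]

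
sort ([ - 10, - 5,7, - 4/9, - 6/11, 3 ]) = [ -10, -5,-6/11, - 4/9, 3, 7 ] 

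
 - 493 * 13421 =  - 6616553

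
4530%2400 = 2130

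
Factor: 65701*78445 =5153914945=5^1*29^1*541^1*65701^1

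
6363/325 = 6363/325  =  19.58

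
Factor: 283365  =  3^3 *5^1*2099^1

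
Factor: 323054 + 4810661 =5133715 = 5^1*23^1*44641^1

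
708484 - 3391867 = - 2683383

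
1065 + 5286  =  6351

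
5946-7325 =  - 1379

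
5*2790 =13950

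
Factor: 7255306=2^1*3627653^1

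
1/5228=1/5228 = 0.00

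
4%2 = 0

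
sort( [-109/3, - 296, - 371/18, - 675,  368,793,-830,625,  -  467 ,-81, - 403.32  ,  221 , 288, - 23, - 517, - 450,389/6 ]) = [ - 830, - 675,-517, - 467 , - 450,  -  403.32,-296, - 81, - 109/3,- 23, - 371/18,389/6 , 221,288,368, 625,793]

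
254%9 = 2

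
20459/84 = 20459/84 =243.56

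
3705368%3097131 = 608237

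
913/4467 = 913/4467 =0.20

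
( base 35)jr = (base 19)1H8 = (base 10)692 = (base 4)22310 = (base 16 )2B4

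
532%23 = 3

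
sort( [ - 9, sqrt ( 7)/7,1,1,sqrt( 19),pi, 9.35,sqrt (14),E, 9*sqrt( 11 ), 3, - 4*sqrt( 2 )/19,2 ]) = [ - 9, - 4*sqrt( 2)/19,sqrt( 7) /7,  1,1 , 2,E, 3 , pi,  sqrt( 14 ),sqrt(19),9.35, 9*sqrt( 11)]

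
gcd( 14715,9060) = 15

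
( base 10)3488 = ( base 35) 2tn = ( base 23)6DF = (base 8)6640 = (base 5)102423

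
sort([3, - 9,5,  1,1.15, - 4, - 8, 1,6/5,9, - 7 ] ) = [-9, - 8, - 7, - 4, 1, 1, 1.15,6/5, 3,5, 9 ]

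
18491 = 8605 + 9886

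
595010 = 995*598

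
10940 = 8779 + 2161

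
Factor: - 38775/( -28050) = 2^( - 1 ) * 17^(-1 )*47^1 =47/34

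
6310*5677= 35821870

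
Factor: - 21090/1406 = - 15 = - 3^1* 5^1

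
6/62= 3/31= 0.10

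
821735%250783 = 69386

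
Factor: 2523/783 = 29/9 =3^( - 2 )*29^1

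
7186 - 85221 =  - 78035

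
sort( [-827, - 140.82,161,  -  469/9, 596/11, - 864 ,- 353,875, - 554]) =[ - 864,  -  827, - 554, -353,-140.82 ,-469/9, 596/11 , 161, 875 ]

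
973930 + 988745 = 1962675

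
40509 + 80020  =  120529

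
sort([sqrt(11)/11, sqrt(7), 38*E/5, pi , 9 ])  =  [sqrt( 11 )/11,sqrt(  7), pi, 9,38*E/5]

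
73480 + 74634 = 148114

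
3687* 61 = 224907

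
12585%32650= 12585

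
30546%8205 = 5931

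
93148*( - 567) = -52814916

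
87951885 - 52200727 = 35751158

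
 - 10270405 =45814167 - 56084572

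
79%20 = 19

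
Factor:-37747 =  -37747^1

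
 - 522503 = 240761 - 763264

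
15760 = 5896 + 9864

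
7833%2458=459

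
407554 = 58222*7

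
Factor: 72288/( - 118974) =-48/79= -2^4*3^1*79^( - 1)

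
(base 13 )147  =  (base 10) 228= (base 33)6u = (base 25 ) 93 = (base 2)11100100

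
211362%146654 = 64708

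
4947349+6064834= 11012183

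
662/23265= 662/23265 =0.03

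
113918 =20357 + 93561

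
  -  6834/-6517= 1 +317/6517 = 1.05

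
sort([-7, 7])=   [ - 7,7 ] 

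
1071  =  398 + 673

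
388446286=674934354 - 286488068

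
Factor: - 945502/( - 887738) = 472751/443869 = 443869^ ( - 1)*472751^1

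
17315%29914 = 17315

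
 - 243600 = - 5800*42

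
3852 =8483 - 4631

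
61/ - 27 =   -  3+20/27 = - 2.26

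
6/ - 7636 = - 3/3818 = - 0.00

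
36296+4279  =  40575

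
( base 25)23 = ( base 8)65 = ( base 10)53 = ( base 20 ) 2D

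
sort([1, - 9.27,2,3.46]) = [-9.27,1,2,3.46]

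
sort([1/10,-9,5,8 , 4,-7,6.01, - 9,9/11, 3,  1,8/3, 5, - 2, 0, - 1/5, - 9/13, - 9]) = [ - 9,-9, - 9, - 7 ,  -  2, - 9/13, - 1/5, 0,1/10,9/11,1, 8/3,3,4,5,5, 6.01,8]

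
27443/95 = 288+83/95 = 288.87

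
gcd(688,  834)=2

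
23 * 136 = 3128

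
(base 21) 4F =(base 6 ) 243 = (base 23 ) 47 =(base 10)99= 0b1100011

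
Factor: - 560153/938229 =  - 3^( - 1 )*11^1*50923^1*312743^( - 1 )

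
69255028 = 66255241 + 2999787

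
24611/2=24611/2 = 12305.50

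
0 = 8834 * 0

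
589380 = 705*836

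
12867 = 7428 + 5439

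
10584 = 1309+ 9275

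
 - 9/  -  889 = 9/889 = 0.01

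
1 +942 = 943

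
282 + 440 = 722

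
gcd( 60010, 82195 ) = 85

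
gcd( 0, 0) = 0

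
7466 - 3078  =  4388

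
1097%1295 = 1097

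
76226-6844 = 69382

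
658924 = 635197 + 23727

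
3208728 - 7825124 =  - 4616396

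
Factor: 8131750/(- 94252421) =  - 2^1*5^3*11^1*839^ ( - 1)*2957^1*112339^( - 1 )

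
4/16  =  1/4 = 0.25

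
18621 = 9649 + 8972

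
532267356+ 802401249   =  1334668605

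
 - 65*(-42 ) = 2730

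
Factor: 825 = 3^1 * 5^2*11^1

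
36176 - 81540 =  - 45364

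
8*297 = 2376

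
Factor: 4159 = 4159^1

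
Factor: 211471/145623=3^ ( - 1)*13^1*16267^1*48541^( - 1) 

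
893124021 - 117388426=775735595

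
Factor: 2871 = 3^2*11^1*29^1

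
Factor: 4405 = 5^1* 881^1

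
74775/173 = 74775/173 = 432.23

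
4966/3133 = 1 + 141/241 = 1.59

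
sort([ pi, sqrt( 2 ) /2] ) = [sqrt( 2 ) /2,pi]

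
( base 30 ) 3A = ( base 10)100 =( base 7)202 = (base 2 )1100100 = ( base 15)6A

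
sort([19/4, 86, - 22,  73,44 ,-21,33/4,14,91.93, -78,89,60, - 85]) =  [  -  85 , - 78 , - 22, -21,19/4 , 33/4, 14,44, 60,73,  86,89 , 91.93 ]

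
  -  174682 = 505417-680099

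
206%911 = 206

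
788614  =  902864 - 114250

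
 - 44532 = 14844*( - 3) 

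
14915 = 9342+5573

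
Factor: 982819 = 982819^1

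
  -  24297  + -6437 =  - 30734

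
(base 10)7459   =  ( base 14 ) 2A0B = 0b1110100100011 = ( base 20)icj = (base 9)11207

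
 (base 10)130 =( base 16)82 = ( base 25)55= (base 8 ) 202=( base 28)4I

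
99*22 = 2178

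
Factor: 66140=2^2*5^1*3307^1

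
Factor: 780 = 2^2 * 3^1*5^1 *13^1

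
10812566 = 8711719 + 2100847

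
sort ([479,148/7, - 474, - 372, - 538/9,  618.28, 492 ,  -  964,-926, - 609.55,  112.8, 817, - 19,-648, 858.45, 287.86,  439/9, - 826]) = [ - 964,-926, - 826,-648,  -  609.55 , - 474, - 372,-538/9,-19, 148/7,439/9,112.8, 287.86, 479, 492,618.28,817, 858.45]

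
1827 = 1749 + 78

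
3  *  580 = 1740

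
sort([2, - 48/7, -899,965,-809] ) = [-899,  -  809, - 48/7,2,965] 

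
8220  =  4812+3408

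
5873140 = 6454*910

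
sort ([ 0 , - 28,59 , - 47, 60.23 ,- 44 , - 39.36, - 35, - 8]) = [  -  47 ,  -  44, - 39.36, - 35, - 28,-8, 0, 59,60.23]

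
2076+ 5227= 7303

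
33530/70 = 479= 479.00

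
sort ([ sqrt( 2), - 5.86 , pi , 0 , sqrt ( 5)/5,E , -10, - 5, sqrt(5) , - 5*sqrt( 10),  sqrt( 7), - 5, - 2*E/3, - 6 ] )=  [-5*sqrt( 10 ), - 10, - 6 , - 5.86,  -  5, - 5, - 2*E/3 , 0,  sqrt(5)/5,sqrt( 2) , sqrt( 5 ), sqrt ( 7 ), E, pi ] 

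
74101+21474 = 95575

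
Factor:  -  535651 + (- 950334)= -1485985=- 5^1 * 31^1*9587^1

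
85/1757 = 85/1757=0.05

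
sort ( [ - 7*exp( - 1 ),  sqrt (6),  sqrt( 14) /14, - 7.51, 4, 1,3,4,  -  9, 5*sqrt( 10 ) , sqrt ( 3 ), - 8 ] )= [ - 9, - 8, - 7.51,  -  7*exp ( - 1 ),sqrt( 14 )/14,  1, sqrt ( 3 ),sqrt( 6 ),3, 4, 4,  5 *sqrt ( 10 ) ] 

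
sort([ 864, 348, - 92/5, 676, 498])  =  [ - 92/5,  348, 498, 676, 864 ] 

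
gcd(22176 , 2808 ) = 72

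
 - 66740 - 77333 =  - 144073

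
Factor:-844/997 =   -  2^2*211^1*997^(-1 ) 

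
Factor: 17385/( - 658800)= - 19/720  =  -2^(  -  4 )*3^(-2)*5^( - 1)  *19^1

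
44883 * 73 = 3276459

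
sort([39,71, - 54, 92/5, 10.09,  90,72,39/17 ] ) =[ - 54,39/17,10.09,92/5,39, 71,72,90 ]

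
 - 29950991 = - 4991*6001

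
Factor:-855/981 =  - 95/109 =- 5^1*19^1*109^( - 1)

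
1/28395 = 1/28395  =  0.00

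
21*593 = 12453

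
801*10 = 8010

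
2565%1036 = 493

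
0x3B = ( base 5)214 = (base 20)2j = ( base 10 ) 59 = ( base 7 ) 113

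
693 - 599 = 94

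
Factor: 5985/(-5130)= - 7/6=- 2^( - 1) * 3^ ( - 1 ) * 7^1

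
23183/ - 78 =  - 298 + 61/78 = - 297.22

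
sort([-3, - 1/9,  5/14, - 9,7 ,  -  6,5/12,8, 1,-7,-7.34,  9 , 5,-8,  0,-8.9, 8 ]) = [ - 9, - 8.9,-8, - 7.34,- 7,-6, - 3, - 1/9, 0,5/14,5/12,1,5,  7,8, 8 , 9]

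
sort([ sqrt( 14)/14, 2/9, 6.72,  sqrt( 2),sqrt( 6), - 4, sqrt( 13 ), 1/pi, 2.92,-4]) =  [ - 4, - 4 , 2/9, sqrt( 14)/14 , 1/pi, sqrt(2), sqrt ( 6), 2.92,sqrt( 13), 6.72]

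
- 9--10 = 1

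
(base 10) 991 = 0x3df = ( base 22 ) 211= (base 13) 5B3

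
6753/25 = 6753/25 =270.12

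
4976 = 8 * 622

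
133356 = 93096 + 40260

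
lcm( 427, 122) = 854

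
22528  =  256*88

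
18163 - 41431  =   - 23268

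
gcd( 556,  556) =556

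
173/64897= 173/64897= 0.00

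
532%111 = 88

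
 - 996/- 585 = 1+137/195=1.70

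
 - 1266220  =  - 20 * 63311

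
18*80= 1440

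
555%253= 49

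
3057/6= 509 + 1/2 = 509.50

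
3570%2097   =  1473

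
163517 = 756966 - 593449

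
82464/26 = 3171 + 9/13 = 3171.69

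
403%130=13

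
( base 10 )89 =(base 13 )6B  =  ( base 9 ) 108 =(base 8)131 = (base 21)45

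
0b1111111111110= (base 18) 1750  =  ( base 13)3960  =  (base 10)8190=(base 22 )GK6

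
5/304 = 5/304 = 0.02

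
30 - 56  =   - 26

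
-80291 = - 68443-11848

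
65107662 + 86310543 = 151418205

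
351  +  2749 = 3100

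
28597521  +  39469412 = 68066933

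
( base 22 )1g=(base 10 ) 38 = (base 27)1b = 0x26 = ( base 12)32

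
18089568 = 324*55832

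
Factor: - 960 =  - 2^6 *3^1*5^1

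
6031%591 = 121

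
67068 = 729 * 92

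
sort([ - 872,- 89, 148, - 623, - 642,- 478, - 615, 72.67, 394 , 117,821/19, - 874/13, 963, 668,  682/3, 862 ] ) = [-872, - 642, - 623,- 615, - 478, - 89, - 874/13,  821/19,72.67,  117, 148, 682/3, 394, 668 , 862, 963]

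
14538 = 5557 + 8981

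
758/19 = 39 + 17/19 = 39.89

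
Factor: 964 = 2^2*241^1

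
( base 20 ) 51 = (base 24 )45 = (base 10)101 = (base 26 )3N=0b1100101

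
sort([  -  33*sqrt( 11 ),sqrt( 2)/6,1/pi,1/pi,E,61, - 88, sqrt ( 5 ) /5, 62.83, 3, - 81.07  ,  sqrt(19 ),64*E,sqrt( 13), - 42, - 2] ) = [-33 * sqrt(11 ), - 88, - 81.07, - 42, - 2,  sqrt( 2 ) /6,1/pi , 1/pi, sqrt( 5) /5, E,3, sqrt ( 13 ),sqrt( 19),61,62.83, 64*E]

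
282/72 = 47/12 = 3.92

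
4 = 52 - 48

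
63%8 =7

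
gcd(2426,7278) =2426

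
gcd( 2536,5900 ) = 4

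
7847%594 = 125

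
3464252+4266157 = 7730409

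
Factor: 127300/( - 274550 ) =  -134/289 = - 2^1*17^(-2)*67^1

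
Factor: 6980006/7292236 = 2^ (-1)*7^(-1 )*11^2*137^(-1)*1901^ ( - 1)*28843^1 = 3490003/3646118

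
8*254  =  2032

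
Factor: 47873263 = 163^1*293701^1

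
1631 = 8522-6891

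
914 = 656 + 258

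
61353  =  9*6817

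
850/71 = 850/71 = 11.97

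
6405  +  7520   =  13925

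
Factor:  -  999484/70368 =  - 2^(  -  3)*3^( - 1 ) *733^(-1)*249871^1 = - 249871/17592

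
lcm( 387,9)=387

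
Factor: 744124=2^2*17^1*31^1*353^1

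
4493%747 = 11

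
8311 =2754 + 5557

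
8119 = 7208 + 911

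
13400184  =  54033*248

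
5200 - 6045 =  - 845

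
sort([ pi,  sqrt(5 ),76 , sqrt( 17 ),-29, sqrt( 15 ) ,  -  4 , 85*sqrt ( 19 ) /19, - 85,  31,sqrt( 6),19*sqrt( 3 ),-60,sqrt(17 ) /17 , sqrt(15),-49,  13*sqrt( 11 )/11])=[ -85, - 60, - 49,-29, - 4, sqrt( 17)/17,sqrt(5),sqrt( 6),pi,sqrt ( 15), sqrt ( 15 ),  13*sqrt(11) /11, sqrt ( 17),  85*sqrt(19)/19, 31 , 19*sqrt(3),  76 ]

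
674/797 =674/797 = 0.85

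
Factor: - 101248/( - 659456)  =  2^( - 5)*23^ ( - 1)*113^1 = 113/736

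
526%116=62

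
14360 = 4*3590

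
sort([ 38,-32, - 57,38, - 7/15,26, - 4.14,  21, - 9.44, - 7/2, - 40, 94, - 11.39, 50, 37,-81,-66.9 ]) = [ - 81,-66.9, - 57,-40,  -  32 , - 11.39, - 9.44,-4.14, - 7/2, - 7/15, 21, 26, 37, 38, 38, 50,94 ] 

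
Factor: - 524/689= - 2^2*13^( - 1)*53^( - 1 )*131^1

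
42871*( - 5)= -214355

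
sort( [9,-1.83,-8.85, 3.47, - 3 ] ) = [ - 8.85,  -  3, - 1.83, 3.47,  9]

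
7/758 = 7/758 = 0.01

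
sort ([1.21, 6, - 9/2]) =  [ - 9/2 , 1.21, 6]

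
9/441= 1/49= 0.02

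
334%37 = 1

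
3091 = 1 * 3091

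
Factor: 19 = 19^1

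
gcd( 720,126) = 18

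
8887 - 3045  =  5842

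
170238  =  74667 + 95571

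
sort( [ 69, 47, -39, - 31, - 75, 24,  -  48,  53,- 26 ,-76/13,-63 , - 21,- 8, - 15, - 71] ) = [ - 75,-71, - 63,-48,-39, - 31 ,  -  26, - 21, - 15 , - 8, - 76/13, 24, 47, 53 , 69]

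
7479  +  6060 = 13539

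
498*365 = 181770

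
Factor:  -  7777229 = - 7777229^1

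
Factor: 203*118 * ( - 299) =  - 7162246 = - 2^1*7^1*13^1*23^1*29^1*59^1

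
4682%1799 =1084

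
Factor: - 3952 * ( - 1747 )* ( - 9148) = - 63159109312=- 2^6*13^1 * 19^1*1747^1*2287^1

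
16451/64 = 257 + 3/64 = 257.05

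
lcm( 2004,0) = 0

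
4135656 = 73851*56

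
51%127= 51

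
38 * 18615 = 707370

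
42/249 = 14/83 = 0.17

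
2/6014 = 1/3007 = 0.00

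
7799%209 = 66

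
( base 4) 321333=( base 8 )7177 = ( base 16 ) e7f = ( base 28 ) 4KF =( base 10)3711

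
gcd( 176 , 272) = 16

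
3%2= 1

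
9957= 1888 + 8069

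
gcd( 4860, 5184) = 324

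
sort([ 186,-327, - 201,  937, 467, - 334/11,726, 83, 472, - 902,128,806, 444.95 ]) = [ - 902, - 327,-201, - 334/11,83, 128, 186,444.95, 467,472,726, 806, 937] 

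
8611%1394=247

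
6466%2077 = 235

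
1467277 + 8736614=10203891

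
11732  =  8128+3604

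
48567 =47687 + 880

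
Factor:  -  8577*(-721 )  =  3^2*7^1*103^1 * 953^1 = 6184017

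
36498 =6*6083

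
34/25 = 1 + 9/25= 1.36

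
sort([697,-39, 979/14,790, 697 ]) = [-39,979/14,697, 697, 790 ] 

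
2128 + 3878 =6006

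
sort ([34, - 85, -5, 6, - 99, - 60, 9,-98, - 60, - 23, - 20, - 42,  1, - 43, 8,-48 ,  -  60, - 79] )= [  -  99,-98, - 85,  -  79, - 60, - 60 ,  -  60,-48, - 43,  -  42, - 23, - 20, - 5, 1,6,8, 9, 34]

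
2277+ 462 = 2739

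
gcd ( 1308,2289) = 327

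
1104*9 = 9936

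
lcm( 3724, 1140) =55860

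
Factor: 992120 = 2^3*5^1*17^1* 1459^1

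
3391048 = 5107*664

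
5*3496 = 17480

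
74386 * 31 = 2305966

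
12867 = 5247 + 7620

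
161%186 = 161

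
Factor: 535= 5^1*107^1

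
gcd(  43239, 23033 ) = 1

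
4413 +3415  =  7828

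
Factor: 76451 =89^1*859^1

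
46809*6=280854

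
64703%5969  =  5013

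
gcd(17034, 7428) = 6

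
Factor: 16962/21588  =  2^( - 1) *7^( - 1 )*11^1 = 11/14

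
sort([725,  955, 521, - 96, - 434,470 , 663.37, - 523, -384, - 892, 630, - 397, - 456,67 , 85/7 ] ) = [ - 892, - 523, - 456,-434, - 397, - 384, - 96,85/7, 67,  470,521, 630, 663.37,725,955]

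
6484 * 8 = 51872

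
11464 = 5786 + 5678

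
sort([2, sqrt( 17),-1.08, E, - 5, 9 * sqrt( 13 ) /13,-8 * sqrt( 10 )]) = [ - 8*sqrt(10), - 5, -1.08 , 2, 9 * sqrt( 13)/13,E, sqrt( 17)]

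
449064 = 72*6237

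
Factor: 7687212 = 2^2*3^1*13^1*49277^1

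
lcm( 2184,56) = 2184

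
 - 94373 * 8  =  -754984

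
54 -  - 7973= 8027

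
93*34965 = 3251745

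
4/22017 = 4/22017 = 0.00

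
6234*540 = 3366360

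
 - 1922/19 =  - 1922/19 = - 101.16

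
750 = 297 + 453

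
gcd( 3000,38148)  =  12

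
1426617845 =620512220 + 806105625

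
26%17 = 9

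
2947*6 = 17682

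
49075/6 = 49075/6 = 8179.17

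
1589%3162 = 1589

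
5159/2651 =469/241 =1.95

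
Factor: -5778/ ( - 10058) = 3^3*47^( - 1)= 27/47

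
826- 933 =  - 107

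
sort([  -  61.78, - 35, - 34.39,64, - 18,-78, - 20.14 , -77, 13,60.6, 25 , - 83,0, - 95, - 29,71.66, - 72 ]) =[-95, -83, - 78 , - 77,-72, - 61.78,  -  35, -34.39, - 29, - 20.14, - 18, 0, 13,25,  60.6,64, 71.66] 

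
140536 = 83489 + 57047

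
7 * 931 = 6517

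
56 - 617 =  - 561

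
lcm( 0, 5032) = 0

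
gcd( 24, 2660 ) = 4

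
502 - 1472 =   -  970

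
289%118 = 53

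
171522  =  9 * 19058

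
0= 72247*0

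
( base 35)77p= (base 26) d25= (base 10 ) 8845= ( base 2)10001010001101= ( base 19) 159A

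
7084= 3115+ 3969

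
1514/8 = 189 + 1/4= 189.25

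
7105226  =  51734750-44629524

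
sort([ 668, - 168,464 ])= [ - 168,464,  668] 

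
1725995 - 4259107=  - 2533112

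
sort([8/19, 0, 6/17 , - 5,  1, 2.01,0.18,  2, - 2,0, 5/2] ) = [ - 5 , - 2, 0, 0,0.18, 6/17,8/19, 1,2,2.01,5/2 ]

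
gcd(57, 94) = 1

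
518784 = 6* 86464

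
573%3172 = 573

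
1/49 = 1/49 = 0.02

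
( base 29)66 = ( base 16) b4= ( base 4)2310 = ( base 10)180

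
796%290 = 216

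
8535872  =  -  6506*( - 1312)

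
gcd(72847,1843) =97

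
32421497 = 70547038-38125541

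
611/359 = 1 + 252/359 = 1.70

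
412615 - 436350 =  - 23735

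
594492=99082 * 6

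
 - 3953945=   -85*46517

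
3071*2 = 6142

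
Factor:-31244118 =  -2^1*3^1*71^2*1033^1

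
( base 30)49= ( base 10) 129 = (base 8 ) 201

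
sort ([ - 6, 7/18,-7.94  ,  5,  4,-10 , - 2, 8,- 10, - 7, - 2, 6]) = [ - 10, - 10, - 7.94, - 7 , -6,-2, - 2,7/18,4, 5,  6, 8]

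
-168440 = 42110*(-4 )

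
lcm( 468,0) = 0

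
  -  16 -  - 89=73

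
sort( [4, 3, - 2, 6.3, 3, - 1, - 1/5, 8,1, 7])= [- 2, - 1, - 1/5,1, 3 , 3,4, 6.3,7, 8]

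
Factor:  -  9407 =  - 23^1*409^1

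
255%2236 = 255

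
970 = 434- - 536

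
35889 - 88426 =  - 52537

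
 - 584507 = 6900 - 591407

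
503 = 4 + 499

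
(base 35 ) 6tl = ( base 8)20302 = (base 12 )4A2A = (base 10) 8386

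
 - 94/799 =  - 2/17=-  0.12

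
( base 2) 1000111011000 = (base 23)8EE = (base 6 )33052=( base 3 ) 20021012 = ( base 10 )4568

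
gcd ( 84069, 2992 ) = 1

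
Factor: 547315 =5^1*17^1*47^1*137^1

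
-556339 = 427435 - 983774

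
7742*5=38710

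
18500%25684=18500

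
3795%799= 599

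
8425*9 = 75825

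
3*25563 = 76689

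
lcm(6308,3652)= 69388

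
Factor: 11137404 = 2^2*3^1*41^1*22637^1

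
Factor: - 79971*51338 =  - 4105551198=-  2^1*3^1*7^1*19^2*23^1*61^1*193^1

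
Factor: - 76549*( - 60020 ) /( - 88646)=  - 2297235490/44323=- 2^1*5^1*11^1*127^( - 1)*349^( - 1 )*3001^1*6959^1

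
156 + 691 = 847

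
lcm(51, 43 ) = 2193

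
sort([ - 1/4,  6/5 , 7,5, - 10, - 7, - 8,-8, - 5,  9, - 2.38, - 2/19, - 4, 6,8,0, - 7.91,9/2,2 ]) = [ - 10  ,-8, - 8, - 7.91, - 7, - 5, - 4, - 2.38,-1/4, - 2/19,  0 , 6/5,2, 9/2, 5,6,7, 8, 9 ]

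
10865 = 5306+5559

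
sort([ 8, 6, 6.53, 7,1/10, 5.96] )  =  [1/10,5.96, 6,6.53 , 7,8]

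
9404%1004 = 368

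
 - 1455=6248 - 7703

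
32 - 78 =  - 46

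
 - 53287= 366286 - 419573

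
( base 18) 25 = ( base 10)41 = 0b101001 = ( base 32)19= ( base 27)1e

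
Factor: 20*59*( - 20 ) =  - 2^4*5^2*59^1 = - 23600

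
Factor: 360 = 2^3*3^2*5^1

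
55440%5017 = 253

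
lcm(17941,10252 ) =71764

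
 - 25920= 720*( - 36) 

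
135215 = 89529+45686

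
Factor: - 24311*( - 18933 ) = 460280163 = 3^1 * 7^1*23^1 * 151^1*6311^1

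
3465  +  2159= 5624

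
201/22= 201/22 = 9.14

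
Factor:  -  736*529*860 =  - 334835840 = - 2^7 * 5^1 * 23^3*43^1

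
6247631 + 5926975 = 12174606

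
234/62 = 117/31 = 3.77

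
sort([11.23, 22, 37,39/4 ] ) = [ 39/4, 11.23,  22,37 ] 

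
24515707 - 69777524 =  - 45261817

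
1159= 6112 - 4953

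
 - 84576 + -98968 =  - 183544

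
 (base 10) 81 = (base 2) 1010001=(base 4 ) 1101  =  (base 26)33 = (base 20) 41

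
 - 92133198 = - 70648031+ - 21485167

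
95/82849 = 95/82849=0.00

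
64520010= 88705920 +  - 24185910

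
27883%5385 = 958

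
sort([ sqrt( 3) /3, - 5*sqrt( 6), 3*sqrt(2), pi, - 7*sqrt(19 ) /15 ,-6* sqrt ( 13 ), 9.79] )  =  [-6*sqrt(13 ), - 5*sqrt(6),-7*sqrt( 19) /15, sqrt(3 )/3, pi  ,  3*sqrt( 2), 9.79 ] 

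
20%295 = 20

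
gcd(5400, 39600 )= 1800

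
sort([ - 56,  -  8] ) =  [ -56, - 8] 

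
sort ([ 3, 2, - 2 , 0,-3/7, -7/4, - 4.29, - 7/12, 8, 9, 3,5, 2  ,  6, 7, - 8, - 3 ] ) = [ - 8, - 4.29, - 3, - 2, - 7/4, - 7/12, - 3/7, 0,2, 2 , 3, 3, 5, 6, 7, 8, 9]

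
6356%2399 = 1558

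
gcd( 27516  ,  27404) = 4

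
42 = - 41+83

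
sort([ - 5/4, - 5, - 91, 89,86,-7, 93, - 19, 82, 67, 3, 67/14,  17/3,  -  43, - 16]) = [ - 91, - 43, - 19,-16, - 7, - 5, - 5/4, 3, 67/14,17/3, 67, 82, 86, 89, 93]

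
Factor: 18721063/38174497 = 17^1*43^( - 1 )*107^(  -  1 )*281^1*3919^1*8297^( - 1)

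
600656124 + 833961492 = 1434617616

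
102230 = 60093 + 42137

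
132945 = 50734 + 82211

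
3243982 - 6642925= - 3398943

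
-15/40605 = -1+2706/2707 = - 0.00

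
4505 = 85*53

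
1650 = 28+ 1622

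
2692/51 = 52  +  40/51 = 52.78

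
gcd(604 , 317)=1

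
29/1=29 = 29.00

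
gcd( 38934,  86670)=54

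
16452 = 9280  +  7172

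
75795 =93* 815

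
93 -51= 42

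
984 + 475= 1459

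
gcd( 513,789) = 3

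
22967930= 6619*3470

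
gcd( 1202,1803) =601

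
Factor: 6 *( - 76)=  - 456 = -2^3*3^1*19^1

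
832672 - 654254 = 178418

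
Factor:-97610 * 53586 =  - 2^2*3^2*5^1*13^1*43^1*227^1*229^1 = - 5230529460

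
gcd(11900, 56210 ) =70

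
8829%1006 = 781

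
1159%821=338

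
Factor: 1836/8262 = 2^1 *3^( - 2)  =  2/9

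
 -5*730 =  - 3650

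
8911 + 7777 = 16688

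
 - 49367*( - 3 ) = 148101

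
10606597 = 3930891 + 6675706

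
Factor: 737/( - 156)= - 2^( - 2 )*3^( - 1)*11^1 * 13^ (-1)*67^1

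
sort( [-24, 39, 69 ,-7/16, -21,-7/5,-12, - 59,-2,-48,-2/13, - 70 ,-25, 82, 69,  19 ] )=[ - 70, - 59,-48 ,-25, - 24, - 21, - 12,-2,-7/5,-7/16,-2/13,19,39 , 69,69  ,  82]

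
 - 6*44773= - 268638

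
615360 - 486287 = 129073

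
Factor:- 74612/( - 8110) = 2^1*5^ ( - 1)*23^1 =46/5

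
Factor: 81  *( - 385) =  - 3^4 * 5^1*7^1*11^1 = - 31185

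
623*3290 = 2049670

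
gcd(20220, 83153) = 1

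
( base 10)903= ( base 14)487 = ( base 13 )546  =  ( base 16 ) 387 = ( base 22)1J1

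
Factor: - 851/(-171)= 3^ (-2 )*19^( - 1) *23^1*37^1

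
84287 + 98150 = 182437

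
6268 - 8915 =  - 2647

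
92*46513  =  4279196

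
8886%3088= 2710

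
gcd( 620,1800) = 20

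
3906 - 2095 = 1811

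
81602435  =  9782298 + 71820137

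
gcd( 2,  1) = 1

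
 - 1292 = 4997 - 6289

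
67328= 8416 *8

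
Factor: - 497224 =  - 2^3*7^1*13^1*683^1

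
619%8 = 3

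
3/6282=1/2094=0.00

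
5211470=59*88330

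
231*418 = 96558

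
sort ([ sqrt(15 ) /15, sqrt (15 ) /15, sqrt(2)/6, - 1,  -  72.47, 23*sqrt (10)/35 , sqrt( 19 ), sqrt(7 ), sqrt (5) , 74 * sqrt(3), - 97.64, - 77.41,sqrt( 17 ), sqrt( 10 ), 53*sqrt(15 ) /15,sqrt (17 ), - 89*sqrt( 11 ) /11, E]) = [ - 97.64,  -  77.41,- 72.47, - 89 * sqrt(11 )/11, - 1,sqrt(2 ) /6,  sqrt (15)/15,sqrt ( 15 ) /15,23*sqrt( 10)/35,sqrt (5 ),sqrt(7), E, sqrt(10), sqrt(17), sqrt( 17), sqrt(19 )  ,  53*sqrt( 15)/15, 74*sqrt(3 )]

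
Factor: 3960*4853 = 2^3*3^2*5^1*11^1*23^1* 211^1 = 19217880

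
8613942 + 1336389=9950331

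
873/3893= 873/3893 = 0.22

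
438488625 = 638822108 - 200333483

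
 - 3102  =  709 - 3811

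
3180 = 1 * 3180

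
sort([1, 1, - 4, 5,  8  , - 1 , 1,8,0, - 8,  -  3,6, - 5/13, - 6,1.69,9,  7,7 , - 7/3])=[ - 8, - 6, - 4,  -  3, - 7/3, - 1, - 5/13,0,1, 1, 1,1.69,5, 6,7,7 , 8,  8,9]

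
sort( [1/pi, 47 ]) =[1/pi,47]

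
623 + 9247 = 9870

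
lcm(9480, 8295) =66360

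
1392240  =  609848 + 782392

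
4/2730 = 2/1365 = 0.00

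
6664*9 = 59976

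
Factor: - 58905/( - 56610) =77/74 = 2^(-1)*7^1*11^1*37^( - 1 )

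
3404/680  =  5 + 1/170  =  5.01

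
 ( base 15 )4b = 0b1000111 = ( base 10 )71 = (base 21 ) 38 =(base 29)2D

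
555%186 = 183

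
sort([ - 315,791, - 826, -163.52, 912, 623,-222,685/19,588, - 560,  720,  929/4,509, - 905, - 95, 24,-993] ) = [ - 993, -905, - 826, - 560,- 315, - 222, - 163.52, - 95,  24, 685/19,929/4,  509,  588,623, 720, 791,912]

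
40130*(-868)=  - 34832840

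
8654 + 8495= 17149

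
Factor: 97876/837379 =2^2*24469^1*837379^( - 1 )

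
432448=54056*8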